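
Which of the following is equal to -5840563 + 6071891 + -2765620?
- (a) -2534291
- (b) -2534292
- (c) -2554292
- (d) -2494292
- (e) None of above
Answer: b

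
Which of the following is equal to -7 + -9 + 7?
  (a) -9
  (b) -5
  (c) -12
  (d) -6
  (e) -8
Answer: a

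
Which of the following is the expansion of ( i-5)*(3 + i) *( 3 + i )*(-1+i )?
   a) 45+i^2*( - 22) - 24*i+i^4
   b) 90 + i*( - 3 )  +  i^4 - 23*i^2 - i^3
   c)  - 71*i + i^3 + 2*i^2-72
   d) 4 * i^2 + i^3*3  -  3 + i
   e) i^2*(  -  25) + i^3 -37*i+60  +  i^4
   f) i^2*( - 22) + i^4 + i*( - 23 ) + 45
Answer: a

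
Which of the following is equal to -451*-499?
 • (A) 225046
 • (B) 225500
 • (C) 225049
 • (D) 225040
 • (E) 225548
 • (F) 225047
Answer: C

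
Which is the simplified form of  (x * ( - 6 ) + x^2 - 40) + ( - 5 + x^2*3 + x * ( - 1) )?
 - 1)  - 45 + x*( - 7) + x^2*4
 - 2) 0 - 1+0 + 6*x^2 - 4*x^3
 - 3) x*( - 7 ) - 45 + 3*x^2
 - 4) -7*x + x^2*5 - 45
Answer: 1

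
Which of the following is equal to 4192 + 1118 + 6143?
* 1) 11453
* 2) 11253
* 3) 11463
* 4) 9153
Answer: 1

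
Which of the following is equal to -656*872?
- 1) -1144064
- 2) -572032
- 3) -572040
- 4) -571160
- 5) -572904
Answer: 2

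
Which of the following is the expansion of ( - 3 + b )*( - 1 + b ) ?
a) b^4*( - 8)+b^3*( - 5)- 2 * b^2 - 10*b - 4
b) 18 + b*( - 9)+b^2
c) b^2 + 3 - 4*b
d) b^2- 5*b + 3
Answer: c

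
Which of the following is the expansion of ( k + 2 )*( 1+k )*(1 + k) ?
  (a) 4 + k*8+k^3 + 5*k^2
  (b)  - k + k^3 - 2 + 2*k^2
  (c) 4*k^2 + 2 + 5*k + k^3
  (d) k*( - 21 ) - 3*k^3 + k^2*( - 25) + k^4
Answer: c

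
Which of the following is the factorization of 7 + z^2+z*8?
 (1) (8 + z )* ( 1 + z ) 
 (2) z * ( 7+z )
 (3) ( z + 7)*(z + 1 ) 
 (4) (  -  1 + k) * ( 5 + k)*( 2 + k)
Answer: 3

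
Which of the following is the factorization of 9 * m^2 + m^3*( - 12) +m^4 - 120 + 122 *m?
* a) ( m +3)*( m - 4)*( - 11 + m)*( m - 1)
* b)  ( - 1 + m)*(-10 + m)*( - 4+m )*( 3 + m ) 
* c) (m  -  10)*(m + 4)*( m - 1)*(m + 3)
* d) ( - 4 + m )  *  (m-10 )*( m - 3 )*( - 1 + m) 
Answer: b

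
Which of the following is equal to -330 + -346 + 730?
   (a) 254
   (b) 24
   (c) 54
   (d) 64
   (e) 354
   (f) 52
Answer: c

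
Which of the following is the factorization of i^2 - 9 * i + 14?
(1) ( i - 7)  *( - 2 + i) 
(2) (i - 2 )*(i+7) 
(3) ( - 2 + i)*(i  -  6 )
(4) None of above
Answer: 1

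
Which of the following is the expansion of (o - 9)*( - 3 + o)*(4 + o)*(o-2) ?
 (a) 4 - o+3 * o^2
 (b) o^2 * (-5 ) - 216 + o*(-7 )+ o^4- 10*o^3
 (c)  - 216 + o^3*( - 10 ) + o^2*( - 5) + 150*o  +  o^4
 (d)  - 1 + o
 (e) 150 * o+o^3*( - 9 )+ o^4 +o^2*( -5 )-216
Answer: c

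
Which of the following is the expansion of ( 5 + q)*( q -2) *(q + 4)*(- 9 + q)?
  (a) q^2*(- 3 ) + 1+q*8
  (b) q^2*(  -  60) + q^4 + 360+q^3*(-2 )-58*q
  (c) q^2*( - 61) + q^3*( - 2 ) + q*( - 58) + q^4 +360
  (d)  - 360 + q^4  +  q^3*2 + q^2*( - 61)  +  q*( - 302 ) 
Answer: c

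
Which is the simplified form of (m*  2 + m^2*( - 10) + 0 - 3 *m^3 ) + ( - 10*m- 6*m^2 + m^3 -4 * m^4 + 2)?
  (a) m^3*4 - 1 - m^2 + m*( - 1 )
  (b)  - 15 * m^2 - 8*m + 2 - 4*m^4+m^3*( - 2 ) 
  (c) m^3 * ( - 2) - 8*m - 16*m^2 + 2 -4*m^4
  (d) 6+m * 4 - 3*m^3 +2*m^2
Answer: c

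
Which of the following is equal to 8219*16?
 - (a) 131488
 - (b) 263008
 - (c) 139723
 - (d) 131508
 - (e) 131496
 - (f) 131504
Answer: f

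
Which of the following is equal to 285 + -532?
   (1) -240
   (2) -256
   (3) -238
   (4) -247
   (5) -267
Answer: 4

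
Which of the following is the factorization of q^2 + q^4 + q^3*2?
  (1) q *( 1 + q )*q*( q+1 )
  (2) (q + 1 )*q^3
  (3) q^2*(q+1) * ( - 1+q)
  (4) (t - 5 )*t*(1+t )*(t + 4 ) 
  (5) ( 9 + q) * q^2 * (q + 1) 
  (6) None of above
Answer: 1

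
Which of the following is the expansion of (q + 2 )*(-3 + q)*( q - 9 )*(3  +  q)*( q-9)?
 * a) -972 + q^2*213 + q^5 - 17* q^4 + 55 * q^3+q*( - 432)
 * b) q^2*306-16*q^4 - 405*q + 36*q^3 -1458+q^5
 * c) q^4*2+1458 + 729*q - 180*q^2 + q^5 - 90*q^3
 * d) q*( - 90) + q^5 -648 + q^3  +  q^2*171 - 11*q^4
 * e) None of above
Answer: b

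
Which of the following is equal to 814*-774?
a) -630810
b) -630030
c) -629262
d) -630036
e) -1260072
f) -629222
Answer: d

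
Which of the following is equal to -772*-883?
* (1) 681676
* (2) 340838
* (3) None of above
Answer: 1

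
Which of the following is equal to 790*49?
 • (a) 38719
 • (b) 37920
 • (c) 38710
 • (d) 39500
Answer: c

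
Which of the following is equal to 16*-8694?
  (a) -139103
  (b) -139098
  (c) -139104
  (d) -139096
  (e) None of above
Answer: c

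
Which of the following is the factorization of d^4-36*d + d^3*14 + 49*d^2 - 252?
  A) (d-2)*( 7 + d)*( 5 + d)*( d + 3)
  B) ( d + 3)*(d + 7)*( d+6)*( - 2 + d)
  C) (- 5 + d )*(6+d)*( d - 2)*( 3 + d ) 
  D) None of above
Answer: B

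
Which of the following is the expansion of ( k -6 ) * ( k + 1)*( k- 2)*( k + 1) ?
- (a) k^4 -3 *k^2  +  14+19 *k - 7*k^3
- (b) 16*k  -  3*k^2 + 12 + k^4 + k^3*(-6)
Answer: b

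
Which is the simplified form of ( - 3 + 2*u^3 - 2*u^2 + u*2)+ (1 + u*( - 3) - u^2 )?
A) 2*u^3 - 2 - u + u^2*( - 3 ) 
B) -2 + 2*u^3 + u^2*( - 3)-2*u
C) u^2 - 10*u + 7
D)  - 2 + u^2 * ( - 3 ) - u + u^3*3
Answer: A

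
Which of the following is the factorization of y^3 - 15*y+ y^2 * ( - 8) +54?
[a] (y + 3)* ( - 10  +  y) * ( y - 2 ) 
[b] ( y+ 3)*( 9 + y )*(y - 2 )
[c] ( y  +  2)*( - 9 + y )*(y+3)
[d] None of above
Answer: d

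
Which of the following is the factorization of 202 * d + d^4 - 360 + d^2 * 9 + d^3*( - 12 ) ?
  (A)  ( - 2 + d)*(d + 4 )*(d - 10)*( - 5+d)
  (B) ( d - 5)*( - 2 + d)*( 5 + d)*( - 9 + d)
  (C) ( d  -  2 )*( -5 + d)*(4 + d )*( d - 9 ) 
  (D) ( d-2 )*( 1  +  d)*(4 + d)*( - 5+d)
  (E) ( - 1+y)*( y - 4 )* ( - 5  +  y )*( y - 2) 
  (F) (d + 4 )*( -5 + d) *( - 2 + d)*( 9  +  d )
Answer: C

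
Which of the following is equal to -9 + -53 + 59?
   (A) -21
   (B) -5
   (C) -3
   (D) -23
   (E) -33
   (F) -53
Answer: C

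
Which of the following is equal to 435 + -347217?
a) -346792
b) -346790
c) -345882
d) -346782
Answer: d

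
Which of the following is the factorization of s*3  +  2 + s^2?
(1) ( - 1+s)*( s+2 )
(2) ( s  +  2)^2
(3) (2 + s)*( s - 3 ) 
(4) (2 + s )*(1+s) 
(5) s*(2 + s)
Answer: 4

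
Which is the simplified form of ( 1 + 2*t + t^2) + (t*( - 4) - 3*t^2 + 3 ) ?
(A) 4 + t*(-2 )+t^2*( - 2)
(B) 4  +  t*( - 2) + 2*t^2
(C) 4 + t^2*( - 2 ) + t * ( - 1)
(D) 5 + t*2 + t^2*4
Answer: A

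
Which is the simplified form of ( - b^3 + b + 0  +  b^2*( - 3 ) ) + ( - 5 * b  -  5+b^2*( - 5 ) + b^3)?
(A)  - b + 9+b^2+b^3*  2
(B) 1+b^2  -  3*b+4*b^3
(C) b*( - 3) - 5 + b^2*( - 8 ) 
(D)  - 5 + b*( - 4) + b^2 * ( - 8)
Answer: D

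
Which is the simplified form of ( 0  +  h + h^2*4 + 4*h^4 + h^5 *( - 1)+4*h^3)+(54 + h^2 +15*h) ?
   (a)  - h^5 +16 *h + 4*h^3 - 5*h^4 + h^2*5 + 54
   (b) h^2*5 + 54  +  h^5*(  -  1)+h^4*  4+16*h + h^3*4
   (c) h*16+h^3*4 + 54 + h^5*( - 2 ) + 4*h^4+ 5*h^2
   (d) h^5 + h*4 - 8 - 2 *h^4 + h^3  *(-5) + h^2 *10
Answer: b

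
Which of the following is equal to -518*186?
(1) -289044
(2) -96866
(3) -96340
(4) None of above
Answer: 4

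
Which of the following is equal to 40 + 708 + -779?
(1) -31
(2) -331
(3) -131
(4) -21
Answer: 1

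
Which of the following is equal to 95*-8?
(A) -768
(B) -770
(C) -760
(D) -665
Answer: C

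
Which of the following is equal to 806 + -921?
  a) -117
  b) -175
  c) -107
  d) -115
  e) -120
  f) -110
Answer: d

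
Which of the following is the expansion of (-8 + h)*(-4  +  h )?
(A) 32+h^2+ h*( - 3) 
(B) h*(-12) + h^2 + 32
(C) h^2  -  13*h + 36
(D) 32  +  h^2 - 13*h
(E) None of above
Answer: B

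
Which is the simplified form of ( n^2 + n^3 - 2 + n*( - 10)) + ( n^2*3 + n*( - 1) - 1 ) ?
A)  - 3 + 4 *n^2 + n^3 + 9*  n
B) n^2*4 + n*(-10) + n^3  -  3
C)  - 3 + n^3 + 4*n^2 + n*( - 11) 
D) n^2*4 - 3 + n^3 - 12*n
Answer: C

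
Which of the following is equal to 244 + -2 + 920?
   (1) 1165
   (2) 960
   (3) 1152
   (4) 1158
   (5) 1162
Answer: 5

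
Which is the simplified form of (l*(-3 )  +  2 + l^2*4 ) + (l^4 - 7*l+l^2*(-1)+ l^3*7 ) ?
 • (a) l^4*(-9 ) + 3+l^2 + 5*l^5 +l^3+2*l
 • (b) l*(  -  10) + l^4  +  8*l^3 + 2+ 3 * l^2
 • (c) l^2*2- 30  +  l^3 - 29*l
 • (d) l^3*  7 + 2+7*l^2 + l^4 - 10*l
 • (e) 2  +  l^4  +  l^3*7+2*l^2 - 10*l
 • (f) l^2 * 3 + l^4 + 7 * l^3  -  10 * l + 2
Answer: f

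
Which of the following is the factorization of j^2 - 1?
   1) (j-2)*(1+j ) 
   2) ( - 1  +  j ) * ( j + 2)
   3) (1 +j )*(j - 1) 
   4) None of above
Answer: 3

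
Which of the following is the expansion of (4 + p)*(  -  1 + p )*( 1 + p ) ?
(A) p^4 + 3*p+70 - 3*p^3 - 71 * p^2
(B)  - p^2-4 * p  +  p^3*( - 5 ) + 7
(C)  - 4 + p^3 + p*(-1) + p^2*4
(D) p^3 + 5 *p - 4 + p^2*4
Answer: C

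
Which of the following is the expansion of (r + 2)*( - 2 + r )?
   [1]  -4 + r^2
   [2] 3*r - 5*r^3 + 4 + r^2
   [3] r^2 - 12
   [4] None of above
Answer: 1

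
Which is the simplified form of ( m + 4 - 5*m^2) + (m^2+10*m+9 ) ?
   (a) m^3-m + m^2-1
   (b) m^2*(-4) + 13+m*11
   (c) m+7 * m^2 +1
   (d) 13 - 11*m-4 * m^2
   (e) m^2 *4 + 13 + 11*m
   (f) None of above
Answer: b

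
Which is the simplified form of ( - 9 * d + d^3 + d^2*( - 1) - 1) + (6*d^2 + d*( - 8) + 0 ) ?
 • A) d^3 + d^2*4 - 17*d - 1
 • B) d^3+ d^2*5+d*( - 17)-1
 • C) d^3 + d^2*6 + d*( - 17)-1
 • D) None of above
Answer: B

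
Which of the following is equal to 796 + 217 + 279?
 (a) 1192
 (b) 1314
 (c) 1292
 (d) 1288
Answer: c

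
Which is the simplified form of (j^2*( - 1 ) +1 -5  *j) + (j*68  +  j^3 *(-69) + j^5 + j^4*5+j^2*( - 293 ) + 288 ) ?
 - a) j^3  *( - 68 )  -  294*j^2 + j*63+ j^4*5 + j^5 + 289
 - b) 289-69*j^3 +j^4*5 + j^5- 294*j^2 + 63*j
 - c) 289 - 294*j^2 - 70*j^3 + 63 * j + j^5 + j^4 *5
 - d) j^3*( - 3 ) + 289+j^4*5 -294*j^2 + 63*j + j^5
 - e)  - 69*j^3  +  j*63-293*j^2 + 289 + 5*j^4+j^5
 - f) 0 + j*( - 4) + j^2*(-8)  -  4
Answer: b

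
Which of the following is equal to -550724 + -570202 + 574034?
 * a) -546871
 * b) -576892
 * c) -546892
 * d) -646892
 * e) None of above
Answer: c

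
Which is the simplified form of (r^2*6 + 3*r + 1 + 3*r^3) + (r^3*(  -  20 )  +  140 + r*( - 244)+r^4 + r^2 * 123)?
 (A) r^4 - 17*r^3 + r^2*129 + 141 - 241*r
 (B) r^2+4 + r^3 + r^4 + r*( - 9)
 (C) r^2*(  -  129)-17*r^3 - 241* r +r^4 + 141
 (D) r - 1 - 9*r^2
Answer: A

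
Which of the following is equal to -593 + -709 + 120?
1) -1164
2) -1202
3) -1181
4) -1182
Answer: 4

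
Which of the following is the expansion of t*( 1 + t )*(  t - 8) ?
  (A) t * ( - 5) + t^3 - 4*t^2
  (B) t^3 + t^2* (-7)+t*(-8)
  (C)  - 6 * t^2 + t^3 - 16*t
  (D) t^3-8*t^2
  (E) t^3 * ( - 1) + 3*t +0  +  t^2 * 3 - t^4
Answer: B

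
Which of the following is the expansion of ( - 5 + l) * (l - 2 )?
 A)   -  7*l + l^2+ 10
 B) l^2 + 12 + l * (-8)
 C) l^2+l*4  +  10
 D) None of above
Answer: A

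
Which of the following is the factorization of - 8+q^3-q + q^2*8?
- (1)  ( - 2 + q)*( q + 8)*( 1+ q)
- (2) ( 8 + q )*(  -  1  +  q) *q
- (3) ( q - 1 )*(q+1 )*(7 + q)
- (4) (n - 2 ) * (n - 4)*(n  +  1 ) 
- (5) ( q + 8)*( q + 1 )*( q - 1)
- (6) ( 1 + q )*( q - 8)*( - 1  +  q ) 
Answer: 5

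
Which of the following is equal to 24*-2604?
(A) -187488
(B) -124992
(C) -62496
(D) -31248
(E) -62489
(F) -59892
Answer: C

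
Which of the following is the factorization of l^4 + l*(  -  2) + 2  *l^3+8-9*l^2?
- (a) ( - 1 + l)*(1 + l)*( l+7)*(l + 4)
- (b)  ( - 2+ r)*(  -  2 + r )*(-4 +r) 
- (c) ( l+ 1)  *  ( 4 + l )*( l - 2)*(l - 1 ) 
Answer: c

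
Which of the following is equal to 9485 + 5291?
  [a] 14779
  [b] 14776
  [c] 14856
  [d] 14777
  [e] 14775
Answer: b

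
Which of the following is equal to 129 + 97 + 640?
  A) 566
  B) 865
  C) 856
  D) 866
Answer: D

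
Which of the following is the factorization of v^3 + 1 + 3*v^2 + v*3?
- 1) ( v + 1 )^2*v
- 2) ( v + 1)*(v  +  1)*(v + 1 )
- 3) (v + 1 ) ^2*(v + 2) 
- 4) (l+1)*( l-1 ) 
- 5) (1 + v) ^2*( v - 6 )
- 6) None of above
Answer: 2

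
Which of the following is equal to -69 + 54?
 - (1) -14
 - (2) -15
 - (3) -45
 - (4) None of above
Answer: 2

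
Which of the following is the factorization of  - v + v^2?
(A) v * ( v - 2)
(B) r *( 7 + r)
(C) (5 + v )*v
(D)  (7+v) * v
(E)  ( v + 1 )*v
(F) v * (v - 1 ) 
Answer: F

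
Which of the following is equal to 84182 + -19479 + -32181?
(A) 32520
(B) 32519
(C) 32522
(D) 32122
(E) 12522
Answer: C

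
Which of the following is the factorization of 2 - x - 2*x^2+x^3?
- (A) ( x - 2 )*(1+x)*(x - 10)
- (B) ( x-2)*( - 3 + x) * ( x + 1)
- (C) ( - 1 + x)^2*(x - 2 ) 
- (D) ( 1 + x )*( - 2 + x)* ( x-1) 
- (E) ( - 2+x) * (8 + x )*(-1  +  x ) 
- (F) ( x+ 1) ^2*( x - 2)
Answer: D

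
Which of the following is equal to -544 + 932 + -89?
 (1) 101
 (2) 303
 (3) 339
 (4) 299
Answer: 4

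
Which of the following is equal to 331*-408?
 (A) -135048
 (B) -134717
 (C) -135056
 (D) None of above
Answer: A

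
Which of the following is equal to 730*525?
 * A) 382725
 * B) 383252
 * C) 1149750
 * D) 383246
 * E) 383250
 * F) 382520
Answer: E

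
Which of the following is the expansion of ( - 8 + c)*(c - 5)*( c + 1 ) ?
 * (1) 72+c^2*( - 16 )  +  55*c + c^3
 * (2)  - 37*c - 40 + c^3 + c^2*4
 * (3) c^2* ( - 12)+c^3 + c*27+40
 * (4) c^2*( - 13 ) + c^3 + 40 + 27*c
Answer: 3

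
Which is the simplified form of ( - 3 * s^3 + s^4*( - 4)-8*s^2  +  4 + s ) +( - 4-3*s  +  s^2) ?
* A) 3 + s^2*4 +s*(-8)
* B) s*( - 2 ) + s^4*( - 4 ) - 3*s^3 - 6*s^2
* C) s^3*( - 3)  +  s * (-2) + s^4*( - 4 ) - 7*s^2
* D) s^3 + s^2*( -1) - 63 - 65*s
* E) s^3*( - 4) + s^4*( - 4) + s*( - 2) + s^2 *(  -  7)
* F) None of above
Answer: C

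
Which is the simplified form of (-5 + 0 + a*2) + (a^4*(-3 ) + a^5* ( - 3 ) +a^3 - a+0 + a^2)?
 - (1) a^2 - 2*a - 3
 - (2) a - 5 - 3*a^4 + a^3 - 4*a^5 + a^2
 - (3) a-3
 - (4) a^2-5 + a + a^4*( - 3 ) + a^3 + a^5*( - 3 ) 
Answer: 4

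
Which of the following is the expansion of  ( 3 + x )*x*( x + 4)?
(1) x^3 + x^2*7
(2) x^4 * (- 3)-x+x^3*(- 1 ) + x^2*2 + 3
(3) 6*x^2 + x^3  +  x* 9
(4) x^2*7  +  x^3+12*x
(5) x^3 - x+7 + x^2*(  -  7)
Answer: 4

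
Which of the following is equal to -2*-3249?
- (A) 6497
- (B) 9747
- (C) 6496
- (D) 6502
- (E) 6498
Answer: E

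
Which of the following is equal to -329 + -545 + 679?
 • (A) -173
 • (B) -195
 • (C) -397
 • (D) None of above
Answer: B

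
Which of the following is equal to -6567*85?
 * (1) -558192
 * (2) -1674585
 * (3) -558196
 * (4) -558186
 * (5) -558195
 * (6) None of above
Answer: 5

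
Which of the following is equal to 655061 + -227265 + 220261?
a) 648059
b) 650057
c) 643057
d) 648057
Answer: d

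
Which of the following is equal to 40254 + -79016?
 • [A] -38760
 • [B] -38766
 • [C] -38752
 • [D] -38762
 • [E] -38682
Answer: D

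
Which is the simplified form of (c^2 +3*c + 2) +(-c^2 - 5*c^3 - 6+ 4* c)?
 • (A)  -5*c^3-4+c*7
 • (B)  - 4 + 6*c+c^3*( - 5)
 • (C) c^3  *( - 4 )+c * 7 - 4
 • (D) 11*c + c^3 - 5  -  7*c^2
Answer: A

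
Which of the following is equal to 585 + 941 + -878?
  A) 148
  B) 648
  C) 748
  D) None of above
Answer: B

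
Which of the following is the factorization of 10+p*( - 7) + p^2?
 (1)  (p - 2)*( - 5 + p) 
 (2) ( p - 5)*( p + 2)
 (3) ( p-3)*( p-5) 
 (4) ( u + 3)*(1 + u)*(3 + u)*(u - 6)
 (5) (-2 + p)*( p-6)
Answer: 1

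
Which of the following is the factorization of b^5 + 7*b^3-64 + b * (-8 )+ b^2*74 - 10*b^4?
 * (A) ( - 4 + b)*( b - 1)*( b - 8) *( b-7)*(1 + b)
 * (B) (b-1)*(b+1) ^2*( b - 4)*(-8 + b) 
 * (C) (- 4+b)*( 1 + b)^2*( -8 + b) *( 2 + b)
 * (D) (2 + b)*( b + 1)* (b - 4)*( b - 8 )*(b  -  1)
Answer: D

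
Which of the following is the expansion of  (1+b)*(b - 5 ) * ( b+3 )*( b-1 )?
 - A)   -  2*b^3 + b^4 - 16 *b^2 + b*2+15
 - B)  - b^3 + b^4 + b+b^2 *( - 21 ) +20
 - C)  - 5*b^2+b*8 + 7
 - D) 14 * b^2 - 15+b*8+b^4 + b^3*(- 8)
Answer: A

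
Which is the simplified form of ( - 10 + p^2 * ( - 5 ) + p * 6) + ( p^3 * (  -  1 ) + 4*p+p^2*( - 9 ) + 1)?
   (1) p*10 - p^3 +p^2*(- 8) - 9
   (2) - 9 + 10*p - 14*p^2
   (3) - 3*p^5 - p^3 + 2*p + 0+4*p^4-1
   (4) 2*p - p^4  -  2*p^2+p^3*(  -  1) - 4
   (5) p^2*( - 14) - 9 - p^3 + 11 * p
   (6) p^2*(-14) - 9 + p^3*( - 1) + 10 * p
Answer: 6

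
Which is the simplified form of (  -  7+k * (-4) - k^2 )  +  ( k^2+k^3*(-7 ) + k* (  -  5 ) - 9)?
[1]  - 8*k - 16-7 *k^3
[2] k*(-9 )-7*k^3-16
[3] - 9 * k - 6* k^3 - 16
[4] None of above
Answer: 2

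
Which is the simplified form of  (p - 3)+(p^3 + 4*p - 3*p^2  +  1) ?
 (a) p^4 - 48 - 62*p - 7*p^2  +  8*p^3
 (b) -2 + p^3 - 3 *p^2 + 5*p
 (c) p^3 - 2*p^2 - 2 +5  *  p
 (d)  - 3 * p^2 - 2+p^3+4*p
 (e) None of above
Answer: b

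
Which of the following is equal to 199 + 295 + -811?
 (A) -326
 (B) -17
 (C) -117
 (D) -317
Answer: D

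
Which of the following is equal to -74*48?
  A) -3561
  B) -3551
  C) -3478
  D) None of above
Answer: D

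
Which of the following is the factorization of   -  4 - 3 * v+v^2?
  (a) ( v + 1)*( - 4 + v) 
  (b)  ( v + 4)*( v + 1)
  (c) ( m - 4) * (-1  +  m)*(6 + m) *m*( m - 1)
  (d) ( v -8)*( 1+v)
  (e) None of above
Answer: a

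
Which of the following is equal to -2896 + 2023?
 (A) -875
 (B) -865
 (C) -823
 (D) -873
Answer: D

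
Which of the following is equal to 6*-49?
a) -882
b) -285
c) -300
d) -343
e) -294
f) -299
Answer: e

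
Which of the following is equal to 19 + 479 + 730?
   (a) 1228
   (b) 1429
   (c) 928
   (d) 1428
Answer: a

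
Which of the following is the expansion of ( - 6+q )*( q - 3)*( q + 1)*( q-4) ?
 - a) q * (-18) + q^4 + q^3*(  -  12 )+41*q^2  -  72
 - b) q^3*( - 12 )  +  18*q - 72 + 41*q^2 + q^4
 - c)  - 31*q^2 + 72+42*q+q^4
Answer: a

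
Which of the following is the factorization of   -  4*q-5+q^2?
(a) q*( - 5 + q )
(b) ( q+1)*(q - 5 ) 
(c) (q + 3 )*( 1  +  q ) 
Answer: b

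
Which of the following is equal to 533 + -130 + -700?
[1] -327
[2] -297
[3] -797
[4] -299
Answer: 2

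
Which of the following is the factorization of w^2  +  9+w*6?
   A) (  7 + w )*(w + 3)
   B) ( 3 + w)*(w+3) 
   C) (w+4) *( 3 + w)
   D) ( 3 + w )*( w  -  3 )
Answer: B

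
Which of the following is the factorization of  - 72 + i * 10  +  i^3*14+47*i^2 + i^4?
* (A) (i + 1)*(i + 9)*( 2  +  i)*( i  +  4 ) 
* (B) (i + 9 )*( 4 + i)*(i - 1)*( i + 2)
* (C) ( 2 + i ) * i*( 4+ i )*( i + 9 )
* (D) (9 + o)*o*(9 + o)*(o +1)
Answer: B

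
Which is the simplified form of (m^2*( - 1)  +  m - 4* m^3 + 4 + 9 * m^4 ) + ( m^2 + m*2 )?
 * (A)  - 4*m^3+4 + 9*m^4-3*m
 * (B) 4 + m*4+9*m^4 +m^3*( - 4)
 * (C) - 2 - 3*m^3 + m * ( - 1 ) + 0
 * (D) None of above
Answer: D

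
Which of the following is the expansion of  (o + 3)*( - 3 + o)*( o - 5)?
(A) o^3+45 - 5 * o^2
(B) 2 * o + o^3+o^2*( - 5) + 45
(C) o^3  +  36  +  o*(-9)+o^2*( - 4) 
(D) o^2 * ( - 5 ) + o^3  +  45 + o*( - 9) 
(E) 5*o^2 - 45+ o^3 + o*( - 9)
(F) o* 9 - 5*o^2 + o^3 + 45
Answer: D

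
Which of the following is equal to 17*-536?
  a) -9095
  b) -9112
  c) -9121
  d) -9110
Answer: b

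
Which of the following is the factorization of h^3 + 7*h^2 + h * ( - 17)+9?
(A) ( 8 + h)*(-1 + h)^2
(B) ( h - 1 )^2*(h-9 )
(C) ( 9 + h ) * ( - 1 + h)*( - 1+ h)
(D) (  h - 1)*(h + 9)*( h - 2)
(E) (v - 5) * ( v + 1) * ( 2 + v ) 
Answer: C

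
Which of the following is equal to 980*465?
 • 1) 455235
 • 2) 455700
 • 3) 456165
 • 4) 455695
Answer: 2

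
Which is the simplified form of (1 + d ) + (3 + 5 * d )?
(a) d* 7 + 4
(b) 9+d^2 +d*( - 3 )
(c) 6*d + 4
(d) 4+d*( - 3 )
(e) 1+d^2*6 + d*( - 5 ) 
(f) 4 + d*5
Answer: c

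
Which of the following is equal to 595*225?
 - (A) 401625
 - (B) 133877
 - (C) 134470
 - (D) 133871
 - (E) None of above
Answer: E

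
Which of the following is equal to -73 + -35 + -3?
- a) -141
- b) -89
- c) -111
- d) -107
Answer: c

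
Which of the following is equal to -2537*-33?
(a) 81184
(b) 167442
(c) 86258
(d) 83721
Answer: d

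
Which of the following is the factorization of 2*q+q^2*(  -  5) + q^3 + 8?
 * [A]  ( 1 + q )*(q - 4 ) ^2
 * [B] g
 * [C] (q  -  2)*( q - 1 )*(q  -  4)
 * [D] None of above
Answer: D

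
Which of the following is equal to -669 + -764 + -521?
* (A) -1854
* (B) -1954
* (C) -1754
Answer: B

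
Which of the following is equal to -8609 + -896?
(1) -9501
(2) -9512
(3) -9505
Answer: 3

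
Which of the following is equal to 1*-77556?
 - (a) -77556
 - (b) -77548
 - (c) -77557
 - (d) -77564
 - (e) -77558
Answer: a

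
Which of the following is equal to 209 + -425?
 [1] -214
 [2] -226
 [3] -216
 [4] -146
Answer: 3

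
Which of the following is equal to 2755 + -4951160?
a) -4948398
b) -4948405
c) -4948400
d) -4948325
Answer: b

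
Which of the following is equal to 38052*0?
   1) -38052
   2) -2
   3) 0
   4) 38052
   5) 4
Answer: 3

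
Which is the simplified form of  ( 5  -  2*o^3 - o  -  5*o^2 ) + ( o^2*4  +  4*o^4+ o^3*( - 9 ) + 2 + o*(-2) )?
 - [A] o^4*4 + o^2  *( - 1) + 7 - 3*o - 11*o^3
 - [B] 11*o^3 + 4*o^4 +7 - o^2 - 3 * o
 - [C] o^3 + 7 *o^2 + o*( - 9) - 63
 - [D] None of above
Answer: A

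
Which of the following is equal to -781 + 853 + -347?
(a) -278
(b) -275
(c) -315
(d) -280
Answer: b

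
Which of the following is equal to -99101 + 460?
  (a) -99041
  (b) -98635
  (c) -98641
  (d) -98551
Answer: c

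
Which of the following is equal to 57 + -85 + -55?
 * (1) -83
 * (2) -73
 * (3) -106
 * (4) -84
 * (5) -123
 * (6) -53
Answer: 1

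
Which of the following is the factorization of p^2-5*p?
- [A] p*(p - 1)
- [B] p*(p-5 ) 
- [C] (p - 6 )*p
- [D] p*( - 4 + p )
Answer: B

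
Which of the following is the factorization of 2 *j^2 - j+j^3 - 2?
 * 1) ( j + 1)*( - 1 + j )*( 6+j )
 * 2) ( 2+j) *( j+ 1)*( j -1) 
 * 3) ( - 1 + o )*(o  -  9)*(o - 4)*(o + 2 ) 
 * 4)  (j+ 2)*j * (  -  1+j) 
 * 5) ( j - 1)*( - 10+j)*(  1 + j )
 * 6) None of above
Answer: 2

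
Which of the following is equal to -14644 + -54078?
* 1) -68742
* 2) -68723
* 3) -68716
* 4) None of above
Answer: 4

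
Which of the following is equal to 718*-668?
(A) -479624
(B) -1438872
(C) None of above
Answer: A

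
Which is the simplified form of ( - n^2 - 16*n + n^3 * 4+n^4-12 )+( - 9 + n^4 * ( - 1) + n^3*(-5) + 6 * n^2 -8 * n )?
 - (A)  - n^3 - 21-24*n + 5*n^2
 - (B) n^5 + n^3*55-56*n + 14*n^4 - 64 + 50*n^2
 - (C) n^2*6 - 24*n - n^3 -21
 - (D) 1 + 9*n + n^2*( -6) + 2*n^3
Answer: A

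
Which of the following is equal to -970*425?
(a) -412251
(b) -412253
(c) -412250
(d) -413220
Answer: c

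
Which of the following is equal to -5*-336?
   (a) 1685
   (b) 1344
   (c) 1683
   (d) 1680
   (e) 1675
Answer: d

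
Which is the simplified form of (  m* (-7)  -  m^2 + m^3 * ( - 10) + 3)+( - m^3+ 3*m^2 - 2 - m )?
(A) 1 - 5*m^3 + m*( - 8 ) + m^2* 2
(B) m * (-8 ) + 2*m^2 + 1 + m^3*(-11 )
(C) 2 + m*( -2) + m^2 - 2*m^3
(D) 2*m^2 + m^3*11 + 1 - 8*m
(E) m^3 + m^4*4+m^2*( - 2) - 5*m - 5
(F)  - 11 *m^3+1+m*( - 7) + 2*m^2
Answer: B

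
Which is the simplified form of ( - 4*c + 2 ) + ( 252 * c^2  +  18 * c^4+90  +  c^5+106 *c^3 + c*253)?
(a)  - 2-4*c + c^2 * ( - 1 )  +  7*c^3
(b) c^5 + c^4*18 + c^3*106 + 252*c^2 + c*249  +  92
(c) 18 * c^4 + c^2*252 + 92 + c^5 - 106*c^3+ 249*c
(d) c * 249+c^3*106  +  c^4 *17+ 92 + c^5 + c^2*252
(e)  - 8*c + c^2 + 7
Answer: b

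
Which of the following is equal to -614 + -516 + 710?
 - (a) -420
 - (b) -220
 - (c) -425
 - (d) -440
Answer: a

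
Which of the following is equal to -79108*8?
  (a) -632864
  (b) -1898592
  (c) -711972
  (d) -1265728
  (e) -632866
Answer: a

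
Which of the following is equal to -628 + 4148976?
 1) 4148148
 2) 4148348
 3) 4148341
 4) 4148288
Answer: 2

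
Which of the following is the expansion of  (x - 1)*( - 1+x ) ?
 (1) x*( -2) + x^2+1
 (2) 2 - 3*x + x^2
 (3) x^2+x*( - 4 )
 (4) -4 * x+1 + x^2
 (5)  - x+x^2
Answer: 1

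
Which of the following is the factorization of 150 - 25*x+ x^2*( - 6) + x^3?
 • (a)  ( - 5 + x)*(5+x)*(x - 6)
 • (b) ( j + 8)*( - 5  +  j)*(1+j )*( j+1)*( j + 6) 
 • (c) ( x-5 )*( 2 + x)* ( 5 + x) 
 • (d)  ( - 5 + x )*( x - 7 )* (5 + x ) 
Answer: a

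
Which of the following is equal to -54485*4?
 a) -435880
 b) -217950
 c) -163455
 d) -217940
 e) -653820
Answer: d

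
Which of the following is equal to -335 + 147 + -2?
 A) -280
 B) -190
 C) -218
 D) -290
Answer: B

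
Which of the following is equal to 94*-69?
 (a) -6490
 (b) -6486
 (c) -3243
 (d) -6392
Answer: b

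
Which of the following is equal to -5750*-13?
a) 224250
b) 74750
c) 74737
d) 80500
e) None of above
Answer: b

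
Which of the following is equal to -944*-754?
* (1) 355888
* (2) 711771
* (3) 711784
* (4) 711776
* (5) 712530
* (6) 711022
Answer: 4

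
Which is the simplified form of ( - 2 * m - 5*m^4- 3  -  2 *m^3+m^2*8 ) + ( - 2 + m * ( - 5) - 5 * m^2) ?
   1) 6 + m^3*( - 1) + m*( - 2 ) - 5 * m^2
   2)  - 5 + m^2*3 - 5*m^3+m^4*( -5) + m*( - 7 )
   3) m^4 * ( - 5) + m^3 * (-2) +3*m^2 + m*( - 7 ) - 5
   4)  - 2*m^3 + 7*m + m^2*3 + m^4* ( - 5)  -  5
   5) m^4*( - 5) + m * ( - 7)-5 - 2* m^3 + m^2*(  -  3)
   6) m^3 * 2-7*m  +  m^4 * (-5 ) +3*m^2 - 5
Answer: 3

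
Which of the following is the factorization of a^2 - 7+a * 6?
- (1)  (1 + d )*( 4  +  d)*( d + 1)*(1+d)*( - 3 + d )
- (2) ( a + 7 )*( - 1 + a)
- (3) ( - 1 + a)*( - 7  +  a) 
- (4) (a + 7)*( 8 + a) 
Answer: 2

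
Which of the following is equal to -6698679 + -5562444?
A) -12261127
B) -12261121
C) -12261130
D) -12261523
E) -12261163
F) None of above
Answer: F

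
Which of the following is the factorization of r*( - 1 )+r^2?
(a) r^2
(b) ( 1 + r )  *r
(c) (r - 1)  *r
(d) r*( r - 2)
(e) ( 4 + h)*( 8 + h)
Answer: c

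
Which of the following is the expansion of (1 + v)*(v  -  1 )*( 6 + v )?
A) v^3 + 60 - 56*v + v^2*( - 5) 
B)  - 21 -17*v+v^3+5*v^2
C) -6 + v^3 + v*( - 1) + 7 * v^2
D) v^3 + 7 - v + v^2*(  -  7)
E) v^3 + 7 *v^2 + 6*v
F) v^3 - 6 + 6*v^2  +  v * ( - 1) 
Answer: F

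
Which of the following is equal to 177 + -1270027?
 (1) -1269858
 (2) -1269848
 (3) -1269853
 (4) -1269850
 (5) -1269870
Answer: 4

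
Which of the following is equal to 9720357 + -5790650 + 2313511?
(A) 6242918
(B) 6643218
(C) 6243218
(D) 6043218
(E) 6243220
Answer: C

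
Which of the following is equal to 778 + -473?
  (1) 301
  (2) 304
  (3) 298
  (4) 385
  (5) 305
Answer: 5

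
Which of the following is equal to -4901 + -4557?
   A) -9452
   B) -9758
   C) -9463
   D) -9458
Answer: D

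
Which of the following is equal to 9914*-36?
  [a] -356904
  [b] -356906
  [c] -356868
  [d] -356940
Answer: a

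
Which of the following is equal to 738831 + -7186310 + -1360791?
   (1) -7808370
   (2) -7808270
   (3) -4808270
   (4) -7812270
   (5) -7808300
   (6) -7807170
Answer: 2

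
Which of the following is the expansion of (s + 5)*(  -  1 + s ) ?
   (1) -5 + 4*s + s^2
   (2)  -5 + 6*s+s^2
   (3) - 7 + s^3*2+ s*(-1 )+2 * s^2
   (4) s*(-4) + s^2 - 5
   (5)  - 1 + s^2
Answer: 1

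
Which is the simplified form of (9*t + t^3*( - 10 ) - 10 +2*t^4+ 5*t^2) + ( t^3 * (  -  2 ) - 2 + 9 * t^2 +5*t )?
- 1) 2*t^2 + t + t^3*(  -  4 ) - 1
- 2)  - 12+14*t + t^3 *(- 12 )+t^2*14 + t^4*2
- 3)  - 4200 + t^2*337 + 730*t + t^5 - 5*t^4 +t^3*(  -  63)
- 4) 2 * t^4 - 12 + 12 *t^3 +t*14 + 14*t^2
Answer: 2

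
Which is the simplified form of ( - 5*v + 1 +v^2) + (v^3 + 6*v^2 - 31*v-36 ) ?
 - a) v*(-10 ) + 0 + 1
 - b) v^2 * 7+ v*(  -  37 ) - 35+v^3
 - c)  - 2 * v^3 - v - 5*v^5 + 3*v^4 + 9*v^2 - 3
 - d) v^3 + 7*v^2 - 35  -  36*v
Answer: d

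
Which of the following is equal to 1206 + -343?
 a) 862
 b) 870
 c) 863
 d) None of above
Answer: c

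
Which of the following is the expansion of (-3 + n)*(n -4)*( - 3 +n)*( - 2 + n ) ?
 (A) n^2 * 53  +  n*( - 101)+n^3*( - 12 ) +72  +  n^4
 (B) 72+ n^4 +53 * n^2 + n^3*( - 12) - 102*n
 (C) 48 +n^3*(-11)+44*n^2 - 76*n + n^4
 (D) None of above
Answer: B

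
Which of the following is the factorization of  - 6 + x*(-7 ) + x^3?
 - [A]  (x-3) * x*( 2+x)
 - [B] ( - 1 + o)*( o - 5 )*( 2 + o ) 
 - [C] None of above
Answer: C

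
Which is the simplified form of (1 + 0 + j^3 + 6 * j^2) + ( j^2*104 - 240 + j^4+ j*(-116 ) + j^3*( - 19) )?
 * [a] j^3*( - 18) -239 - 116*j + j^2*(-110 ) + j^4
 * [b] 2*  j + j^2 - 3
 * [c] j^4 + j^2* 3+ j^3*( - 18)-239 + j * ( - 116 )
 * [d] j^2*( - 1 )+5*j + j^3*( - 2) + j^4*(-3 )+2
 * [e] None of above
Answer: e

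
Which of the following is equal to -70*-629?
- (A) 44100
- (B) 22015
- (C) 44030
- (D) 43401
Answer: C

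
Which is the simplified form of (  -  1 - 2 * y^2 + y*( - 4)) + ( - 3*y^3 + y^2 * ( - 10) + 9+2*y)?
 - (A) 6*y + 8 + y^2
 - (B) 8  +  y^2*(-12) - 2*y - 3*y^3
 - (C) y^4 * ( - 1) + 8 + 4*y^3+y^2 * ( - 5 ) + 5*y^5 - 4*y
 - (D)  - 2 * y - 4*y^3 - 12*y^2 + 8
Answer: B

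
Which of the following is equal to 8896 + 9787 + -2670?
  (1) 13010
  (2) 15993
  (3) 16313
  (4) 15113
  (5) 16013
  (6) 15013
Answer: 5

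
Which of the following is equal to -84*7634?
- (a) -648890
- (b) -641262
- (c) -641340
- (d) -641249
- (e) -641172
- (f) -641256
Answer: f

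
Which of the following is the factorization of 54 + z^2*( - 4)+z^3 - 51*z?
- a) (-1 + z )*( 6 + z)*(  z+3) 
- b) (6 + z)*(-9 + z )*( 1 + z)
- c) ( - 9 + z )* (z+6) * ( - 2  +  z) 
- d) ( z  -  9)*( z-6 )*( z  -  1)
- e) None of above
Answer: e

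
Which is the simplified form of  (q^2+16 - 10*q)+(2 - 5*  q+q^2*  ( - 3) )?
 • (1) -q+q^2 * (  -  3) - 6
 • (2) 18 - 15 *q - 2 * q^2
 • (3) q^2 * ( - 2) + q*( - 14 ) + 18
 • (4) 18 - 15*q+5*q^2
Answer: 2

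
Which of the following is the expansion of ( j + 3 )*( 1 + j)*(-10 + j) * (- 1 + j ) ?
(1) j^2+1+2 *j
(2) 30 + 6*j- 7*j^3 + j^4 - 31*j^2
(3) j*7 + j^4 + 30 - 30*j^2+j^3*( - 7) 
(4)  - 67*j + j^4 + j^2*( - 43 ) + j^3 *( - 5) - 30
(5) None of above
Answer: 5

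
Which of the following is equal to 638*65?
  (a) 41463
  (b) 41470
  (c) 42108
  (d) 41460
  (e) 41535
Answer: b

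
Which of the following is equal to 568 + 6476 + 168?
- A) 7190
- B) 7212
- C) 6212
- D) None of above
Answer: B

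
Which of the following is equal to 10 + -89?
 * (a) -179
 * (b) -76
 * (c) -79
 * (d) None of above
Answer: c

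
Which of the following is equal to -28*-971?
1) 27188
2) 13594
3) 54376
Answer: 1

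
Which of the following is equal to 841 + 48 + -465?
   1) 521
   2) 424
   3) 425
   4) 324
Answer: 2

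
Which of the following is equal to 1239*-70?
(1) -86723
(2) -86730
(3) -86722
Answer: 2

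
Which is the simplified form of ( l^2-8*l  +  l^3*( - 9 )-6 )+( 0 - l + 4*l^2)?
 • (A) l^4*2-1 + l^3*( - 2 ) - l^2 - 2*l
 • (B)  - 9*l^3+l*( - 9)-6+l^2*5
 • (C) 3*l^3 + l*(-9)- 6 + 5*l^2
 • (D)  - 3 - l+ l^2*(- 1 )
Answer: B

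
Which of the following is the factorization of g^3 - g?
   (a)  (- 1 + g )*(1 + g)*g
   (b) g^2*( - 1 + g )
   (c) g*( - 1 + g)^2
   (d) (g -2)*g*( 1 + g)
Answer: a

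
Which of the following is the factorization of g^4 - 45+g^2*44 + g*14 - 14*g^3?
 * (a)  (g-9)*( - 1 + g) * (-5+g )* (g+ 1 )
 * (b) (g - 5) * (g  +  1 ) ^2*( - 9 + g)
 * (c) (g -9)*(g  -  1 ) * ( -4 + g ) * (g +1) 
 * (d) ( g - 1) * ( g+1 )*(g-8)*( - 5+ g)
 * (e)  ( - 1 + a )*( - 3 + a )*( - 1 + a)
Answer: a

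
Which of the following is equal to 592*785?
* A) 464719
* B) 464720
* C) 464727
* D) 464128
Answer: B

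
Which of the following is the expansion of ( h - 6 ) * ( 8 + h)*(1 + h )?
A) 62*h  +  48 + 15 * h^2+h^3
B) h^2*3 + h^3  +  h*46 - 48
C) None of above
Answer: C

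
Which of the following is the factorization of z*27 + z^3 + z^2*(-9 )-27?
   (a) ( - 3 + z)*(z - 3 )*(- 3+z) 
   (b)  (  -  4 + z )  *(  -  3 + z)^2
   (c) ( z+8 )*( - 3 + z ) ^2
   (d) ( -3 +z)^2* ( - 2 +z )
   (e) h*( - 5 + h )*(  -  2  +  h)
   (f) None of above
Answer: a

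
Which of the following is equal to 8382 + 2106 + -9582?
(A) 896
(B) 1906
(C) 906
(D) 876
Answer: C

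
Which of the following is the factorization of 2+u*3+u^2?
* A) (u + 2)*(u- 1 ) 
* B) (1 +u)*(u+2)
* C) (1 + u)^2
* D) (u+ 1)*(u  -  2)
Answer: B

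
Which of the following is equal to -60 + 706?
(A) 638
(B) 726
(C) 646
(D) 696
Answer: C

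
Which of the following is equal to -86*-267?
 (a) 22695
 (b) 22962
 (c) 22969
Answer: b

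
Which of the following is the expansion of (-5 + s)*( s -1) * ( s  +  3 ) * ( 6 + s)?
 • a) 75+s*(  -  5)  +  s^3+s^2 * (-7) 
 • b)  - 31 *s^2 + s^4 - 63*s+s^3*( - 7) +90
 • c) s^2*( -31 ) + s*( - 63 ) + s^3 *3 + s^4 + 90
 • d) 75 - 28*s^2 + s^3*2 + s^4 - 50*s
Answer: c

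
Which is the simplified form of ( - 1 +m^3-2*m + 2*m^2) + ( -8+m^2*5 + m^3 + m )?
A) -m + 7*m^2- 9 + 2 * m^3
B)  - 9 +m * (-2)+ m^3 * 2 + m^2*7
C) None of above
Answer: A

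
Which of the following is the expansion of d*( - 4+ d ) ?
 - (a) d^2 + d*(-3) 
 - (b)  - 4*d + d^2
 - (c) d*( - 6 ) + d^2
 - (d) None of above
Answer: b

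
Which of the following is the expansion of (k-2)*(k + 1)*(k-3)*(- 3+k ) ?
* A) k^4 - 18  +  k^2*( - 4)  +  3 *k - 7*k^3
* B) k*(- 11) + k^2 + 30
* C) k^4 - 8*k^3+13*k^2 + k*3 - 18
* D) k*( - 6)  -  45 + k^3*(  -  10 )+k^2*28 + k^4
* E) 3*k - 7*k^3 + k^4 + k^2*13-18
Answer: E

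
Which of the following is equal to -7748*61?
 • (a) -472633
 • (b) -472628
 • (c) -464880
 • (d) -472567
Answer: b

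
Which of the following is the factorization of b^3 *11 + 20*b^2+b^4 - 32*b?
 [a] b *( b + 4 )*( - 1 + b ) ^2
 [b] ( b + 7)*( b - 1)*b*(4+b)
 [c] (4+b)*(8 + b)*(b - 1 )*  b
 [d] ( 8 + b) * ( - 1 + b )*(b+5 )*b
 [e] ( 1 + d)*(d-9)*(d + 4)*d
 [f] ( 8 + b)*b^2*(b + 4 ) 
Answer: c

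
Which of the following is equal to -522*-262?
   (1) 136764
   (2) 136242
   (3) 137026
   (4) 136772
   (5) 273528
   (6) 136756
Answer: 1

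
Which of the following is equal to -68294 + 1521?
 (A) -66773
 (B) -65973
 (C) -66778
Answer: A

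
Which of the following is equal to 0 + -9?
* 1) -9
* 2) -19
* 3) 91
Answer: 1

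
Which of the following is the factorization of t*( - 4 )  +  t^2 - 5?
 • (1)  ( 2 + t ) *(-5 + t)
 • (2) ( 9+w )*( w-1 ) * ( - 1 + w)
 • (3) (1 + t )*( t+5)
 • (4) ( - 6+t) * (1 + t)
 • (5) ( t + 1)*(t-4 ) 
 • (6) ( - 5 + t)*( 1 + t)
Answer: 6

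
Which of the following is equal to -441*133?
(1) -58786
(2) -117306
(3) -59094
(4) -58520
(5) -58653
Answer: 5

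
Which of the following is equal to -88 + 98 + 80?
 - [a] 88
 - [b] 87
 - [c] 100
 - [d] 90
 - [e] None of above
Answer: d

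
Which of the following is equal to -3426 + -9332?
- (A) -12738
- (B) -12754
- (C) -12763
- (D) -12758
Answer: D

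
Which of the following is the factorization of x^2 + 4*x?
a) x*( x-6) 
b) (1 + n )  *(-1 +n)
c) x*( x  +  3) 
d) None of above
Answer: d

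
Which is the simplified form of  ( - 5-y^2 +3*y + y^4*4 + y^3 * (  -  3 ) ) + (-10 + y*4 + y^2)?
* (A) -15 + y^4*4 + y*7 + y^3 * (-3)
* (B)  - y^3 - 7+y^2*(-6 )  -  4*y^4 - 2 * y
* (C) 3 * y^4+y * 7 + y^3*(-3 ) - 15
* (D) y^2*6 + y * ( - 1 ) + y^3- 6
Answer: A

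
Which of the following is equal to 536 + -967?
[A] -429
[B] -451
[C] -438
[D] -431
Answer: D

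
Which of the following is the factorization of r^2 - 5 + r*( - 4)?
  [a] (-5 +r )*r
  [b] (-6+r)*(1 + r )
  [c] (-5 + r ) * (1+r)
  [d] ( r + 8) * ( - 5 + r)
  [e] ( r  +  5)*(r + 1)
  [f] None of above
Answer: c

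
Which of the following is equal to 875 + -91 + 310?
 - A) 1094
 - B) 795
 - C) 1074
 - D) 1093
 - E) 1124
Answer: A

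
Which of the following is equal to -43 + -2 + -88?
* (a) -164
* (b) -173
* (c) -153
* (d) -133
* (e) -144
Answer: d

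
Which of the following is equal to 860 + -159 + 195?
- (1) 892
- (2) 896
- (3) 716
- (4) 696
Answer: 2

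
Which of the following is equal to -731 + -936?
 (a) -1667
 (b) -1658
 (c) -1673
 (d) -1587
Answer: a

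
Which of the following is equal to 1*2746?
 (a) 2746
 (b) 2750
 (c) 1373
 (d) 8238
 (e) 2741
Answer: a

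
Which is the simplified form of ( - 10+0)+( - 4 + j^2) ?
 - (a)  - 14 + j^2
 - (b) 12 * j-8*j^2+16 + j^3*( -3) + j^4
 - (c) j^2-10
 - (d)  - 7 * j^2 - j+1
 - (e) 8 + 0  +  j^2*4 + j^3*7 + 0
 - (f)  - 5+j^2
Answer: a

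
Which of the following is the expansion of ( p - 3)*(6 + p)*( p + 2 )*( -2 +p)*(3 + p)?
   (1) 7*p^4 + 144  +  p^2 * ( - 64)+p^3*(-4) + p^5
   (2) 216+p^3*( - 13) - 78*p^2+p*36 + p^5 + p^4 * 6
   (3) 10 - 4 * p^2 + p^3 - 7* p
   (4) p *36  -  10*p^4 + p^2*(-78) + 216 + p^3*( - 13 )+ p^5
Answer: 2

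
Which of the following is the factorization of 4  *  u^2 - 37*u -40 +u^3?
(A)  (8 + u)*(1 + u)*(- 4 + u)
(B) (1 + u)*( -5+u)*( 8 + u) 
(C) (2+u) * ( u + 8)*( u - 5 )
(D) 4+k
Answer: B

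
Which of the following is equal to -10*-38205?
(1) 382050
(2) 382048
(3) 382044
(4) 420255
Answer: 1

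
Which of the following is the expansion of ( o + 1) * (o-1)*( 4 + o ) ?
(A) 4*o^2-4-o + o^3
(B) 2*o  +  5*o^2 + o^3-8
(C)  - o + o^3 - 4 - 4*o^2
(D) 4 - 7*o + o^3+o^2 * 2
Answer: A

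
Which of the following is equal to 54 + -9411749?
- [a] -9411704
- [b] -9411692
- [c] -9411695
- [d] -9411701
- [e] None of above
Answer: c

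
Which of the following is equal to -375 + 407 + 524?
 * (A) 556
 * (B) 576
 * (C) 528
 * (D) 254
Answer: A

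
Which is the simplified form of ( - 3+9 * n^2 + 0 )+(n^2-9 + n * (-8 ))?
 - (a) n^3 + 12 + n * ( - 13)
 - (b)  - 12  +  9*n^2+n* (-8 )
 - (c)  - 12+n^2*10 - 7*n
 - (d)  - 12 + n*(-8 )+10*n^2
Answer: d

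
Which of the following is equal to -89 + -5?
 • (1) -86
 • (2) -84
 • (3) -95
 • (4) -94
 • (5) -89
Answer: 4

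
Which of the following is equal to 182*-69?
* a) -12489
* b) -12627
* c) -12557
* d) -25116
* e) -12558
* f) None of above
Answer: e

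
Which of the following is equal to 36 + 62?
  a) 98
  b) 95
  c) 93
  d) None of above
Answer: a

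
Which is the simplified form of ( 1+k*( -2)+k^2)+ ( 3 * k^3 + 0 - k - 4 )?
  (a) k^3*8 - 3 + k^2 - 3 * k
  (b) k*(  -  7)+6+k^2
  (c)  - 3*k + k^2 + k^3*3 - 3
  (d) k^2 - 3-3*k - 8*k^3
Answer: c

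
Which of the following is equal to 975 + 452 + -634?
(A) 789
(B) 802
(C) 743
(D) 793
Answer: D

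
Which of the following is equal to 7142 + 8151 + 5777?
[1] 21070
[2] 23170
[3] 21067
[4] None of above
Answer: 1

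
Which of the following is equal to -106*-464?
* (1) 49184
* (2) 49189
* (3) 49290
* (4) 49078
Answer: 1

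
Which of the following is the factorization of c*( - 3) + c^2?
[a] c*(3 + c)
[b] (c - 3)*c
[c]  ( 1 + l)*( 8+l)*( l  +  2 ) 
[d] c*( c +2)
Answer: b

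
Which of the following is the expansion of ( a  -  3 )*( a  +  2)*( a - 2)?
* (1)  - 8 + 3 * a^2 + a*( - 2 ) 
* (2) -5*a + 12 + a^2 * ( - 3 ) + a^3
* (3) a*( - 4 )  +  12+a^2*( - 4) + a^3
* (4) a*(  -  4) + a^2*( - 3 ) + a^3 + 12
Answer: 4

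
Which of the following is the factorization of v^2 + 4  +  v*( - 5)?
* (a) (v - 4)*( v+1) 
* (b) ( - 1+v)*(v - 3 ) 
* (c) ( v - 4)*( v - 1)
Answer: c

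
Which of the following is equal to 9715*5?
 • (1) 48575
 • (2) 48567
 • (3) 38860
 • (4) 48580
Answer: 1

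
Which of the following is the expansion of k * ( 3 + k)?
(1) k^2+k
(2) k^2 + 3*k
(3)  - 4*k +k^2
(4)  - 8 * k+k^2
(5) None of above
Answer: 2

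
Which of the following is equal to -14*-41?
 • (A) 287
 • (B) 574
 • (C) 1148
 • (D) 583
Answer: B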